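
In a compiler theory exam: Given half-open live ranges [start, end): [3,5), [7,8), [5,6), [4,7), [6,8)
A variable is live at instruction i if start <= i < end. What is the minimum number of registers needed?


Live ranges:
  Var0: [3, 5)
  Var1: [7, 8)
  Var2: [5, 6)
  Var3: [4, 7)
  Var4: [6, 8)
Sweep-line events (position, delta, active):
  pos=3 start -> active=1
  pos=4 start -> active=2
  pos=5 end -> active=1
  pos=5 start -> active=2
  pos=6 end -> active=1
  pos=6 start -> active=2
  pos=7 end -> active=1
  pos=7 start -> active=2
  pos=8 end -> active=1
  pos=8 end -> active=0
Maximum simultaneous active: 2
Minimum registers needed: 2

2


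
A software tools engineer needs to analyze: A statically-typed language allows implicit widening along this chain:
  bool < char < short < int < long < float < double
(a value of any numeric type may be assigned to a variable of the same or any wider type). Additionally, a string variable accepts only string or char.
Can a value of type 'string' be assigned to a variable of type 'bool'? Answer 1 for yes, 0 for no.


Target variable type: bool
Source value type: string
Rule: string cannot widen to any numeric type
Result: 0

0


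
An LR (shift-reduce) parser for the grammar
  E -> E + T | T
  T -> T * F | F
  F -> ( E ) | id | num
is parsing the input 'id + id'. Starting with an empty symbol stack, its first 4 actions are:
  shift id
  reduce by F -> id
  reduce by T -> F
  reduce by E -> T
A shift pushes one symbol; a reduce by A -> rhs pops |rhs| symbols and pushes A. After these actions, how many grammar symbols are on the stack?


Tracking the symbol stack through each action:
  Action 1: shift 'id' : push -> stack = [id] (size 1)
  Action 2: reduce by F -> id : pop 1, push F -> stack = [F] (size 1)
  Action 3: reduce by T -> F : pop 1, push T -> stack = [T] (size 1)
  Action 4: reduce by E -> T : pop 1, push E -> stack = [E] (size 1)
Final stack size: 1

1


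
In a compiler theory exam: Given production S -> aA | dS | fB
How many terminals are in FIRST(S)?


Production: S -> aA | dS | fB
Examining each alternative for leading terminals:
  S -> aA : first terminal = 'a'
  S -> dS : first terminal = 'd'
  S -> fB : first terminal = 'f'
FIRST(S) = {a, d, f}
Count: 3

3


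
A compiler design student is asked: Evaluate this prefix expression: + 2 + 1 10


Parsing prefix expression: + 2 + 1 10
Step 1: Innermost operation '+ 1 10'
  1 + 10 = 11
Step 2: Outer operation '+ 2 [11]'
  2 + 11 = 13

13


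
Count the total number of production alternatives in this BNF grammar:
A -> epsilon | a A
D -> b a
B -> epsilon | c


Counting alternatives per rule:
  A: 2 alternative(s)
  D: 1 alternative(s)
  B: 2 alternative(s)
Sum: 2 + 1 + 2 = 5

5


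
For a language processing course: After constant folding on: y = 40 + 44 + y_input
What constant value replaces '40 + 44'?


Identifying constant sub-expression:
  Original: y = 40 + 44 + y_input
  40 and 44 are both compile-time constants
  Evaluating: 40 + 44 = 84
  After folding: y = 84 + y_input

84


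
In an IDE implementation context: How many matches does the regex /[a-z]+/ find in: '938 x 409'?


Pattern: /[a-z]+/ (identifiers)
Input: '938 x 409'
Scanning for matches:
  Match 1: 'x'
Total matches: 1

1


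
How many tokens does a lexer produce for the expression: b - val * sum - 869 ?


Scanning 'b - val * sum - 869'
Token 1: 'b' -> identifier
Token 2: '-' -> operator
Token 3: 'val' -> identifier
Token 4: '*' -> operator
Token 5: 'sum' -> identifier
Token 6: '-' -> operator
Token 7: '869' -> integer_literal
Total tokens: 7

7


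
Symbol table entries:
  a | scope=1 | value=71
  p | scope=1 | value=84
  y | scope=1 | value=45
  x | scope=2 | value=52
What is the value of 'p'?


Searching symbol table for 'p':
  a | scope=1 | value=71
  p | scope=1 | value=84 <- MATCH
  y | scope=1 | value=45
  x | scope=2 | value=52
Found 'p' at scope 1 with value 84

84


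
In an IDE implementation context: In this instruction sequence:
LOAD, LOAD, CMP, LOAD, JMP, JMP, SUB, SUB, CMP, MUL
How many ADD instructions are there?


Scanning instruction sequence for ADD:
  Position 1: LOAD
  Position 2: LOAD
  Position 3: CMP
  Position 4: LOAD
  Position 5: JMP
  Position 6: JMP
  Position 7: SUB
  Position 8: SUB
  Position 9: CMP
  Position 10: MUL
Matches at positions: []
Total ADD count: 0

0


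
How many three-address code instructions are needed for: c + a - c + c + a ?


Expression: c + a - c + c + a
Generating three-address code (respecting * over +/- precedence):
  Instruction 1: t1 = c + a
  Instruction 2: t2 = t1 - c
  Instruction 3: t3 = t2 + c
  Instruction 4: t4 = t3 + a
Total instructions: 4

4


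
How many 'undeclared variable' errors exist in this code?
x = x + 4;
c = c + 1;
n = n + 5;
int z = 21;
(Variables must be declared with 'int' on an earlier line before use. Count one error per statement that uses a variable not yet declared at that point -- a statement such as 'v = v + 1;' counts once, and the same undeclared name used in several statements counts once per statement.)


Scanning code line by line:
  Line 1: use 'x' -> ERROR (undeclared)
  Line 2: use 'c' -> ERROR (undeclared)
  Line 3: use 'n' -> ERROR (undeclared)
  Line 4: declare 'z' -> declared = ['z']
Total undeclared variable errors: 3

3


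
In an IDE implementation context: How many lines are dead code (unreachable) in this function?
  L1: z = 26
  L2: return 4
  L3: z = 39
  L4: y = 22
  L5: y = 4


Analyzing control flow:
  L1: reachable (before return)
  L2: reachable (return statement)
  L3: DEAD (after return at L2)
  L4: DEAD (after return at L2)
  L5: DEAD (after return at L2)
Return at L2, total lines = 5
Dead lines: L3 through L5
Count: 3

3


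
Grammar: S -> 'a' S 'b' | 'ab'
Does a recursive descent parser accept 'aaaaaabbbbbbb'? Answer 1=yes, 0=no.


Grammar accepts strings of the form a^n b^n (n >= 1)
Word: 'aaaaaabbbbbbb'
Counting: 6 a's and 7 b's
Check: 6 == 7? No
Mismatch: a-count != b-count
Rejected

0


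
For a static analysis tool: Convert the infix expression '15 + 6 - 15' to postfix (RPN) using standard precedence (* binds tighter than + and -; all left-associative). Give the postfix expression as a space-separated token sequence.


Applying the shunting-yard algorithm:
  Operand 15 -> output
  Push '+' onto operator stack -> op-stack: [+]
  Operand 6 -> output
  See '-' (prec 1); top '+' (prec 1) >= it -> pop '+' to output
  Push '-' onto operator stack -> op-stack: [-]
  Operand 15 -> output
  End of input: pop '-' to output
Postfix result: 15 6 + 15 -

15 6 + 15 -


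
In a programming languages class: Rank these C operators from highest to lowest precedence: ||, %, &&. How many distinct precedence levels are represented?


Looking up precedence for each operator:
  || -> precedence 1
  % -> precedence 6
  && -> precedence 2
Sorted highest to lowest: %, &&, ||
Distinct precedence values: [6, 2, 1]
Number of distinct levels: 3

3


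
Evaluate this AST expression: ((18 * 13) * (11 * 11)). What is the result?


Expression: ((18 * 13) * (11 * 11))
Evaluating step by step:
  18 * 13 = 234
  11 * 11 = 121
  234 * 121 = 28314
Result: 28314

28314


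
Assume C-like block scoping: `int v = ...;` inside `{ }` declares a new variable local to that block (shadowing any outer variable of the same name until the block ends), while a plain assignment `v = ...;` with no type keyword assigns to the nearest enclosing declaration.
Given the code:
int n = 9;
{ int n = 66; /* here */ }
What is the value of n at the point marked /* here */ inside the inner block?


Analyzing scoping rules:
Outer scope: declares n = 9
Inner block: 'int n = 66;' declares a NEW n that shadows the outer one
Inside the block the inner declaration is in scope -> 66
Result: 66

66


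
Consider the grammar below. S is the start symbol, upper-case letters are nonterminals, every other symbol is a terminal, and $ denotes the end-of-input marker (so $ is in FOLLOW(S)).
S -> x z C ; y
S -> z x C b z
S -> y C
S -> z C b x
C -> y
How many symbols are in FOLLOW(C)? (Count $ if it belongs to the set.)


S is the start symbol and does not occur in any rule body, so FOLLOW(S) = {$}.
Examining every occurrence of C in a rule body:
  S -> x z C ; y : C is followed by terminal ';' -> add ';'
  S -> z x C b z : C is followed by terminal 'b' -> add 'b'
  S -> y C : C is at the right end -> add FOLLOW(S) = {$}
  S -> z C b x : C is followed by terminal 'b' -> add 'b' (already in the set)
  C -> y : C does not occur in the body -> contributes nothing
FOLLOW(C) = {;, b, $}
Count: 3

3


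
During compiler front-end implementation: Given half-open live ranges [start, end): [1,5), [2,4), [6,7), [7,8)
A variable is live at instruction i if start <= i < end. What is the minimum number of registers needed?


Live ranges:
  Var0: [1, 5)
  Var1: [2, 4)
  Var2: [6, 7)
  Var3: [7, 8)
Sweep-line events (position, delta, active):
  pos=1 start -> active=1
  pos=2 start -> active=2
  pos=4 end -> active=1
  pos=5 end -> active=0
  pos=6 start -> active=1
  pos=7 end -> active=0
  pos=7 start -> active=1
  pos=8 end -> active=0
Maximum simultaneous active: 2
Minimum registers needed: 2

2


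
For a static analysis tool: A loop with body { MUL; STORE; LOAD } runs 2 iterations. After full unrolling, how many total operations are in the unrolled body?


Loop body operations: MUL, STORE, LOAD (3 ops per iteration)
Unrolling 2 iterations:
  Iteration 1: MUL, STORE, LOAD (3 ops)
  Iteration 2: MUL, STORE, LOAD (3 ops)
Total: 2 iterations * 3 ops/iter = 6 operations

6


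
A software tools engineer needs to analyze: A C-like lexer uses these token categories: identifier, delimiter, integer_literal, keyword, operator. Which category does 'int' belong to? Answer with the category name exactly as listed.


Token: 'int'
Checking categories:
  identifier: no
  integer_literal: no
  operator: no
  keyword: YES
  delimiter: no
Category: keyword

keyword


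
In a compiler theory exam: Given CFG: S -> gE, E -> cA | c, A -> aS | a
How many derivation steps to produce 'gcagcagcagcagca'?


Grammar: S -> gE, E -> cA | c, A -> aS | a
Deriving 'gcagcagcagcagca':
Step 1: S -> gE => gE
Step 2: E -> cA => gcA
Step 3: A -> aS => gcaS
Step 4: S -> gE => gcagE
Step 5: E -> cA => gcagcA
Step 6: A -> aS => gcagcaS
Step 7: S -> gE => gcagcagE
Step 8: E -> cA => gcagcagcA
Step 9: A -> aS => gcagcagcaS
Step 10: S -> gE => gcagcagcagE
Step 11: E -> cA => gcagcagcagcA
Step 12: A -> aS => gcagcagcagcaS
Step 13: S -> gE => gcagcagcagcagE
Step 14: E -> cA => gcagcagcagcagcA
Step 15: A -> a => gcagcagcagcagca
Total derivation steps: 15

15


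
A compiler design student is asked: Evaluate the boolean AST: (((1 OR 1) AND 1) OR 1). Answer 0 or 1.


Step 1: Evaluate inner node
  1 OR 1 = 1
Step 2: Evaluate next node
  1 AND 1 = 1
Step 3: Evaluate root node
  1 OR 1 = 1

1


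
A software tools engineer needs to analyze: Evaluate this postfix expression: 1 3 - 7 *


Processing tokens left to right:
Push 1, Push 3
Pop 1 and 3, compute 1 - 3 = -2, push -2
Push 7
Pop -2 and 7, compute -2 * 7 = -14, push -14
Stack result: -14

-14


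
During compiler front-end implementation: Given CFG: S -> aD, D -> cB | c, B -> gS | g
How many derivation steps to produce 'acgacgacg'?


Grammar: S -> aD, D -> cB | c, B -> gS | g
Deriving 'acgacgacg':
Step 1: S -> aD => aD
Step 2: D -> cB => acB
Step 3: B -> gS => acgS
Step 4: S -> aD => acgaD
Step 5: D -> cB => acgacB
Step 6: B -> gS => acgacgS
Step 7: S -> aD => acgacgaD
Step 8: D -> cB => acgacgacB
Step 9: B -> g => acgacgacg
Total derivation steps: 9

9


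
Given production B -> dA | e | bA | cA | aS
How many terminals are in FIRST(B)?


Production: B -> dA | e | bA | cA | aS
Examining each alternative for leading terminals:
  B -> dA : first terminal = 'd'
  B -> e : first terminal = 'e'
  B -> bA : first terminal = 'b'
  B -> cA : first terminal = 'c'
  B -> aS : first terminal = 'a'
FIRST(B) = {a, b, c, d, e}
Count: 5

5


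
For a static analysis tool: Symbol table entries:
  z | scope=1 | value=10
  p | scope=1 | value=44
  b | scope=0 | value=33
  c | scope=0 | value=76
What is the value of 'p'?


Searching symbol table for 'p':
  z | scope=1 | value=10
  p | scope=1 | value=44 <- MATCH
  b | scope=0 | value=33
  c | scope=0 | value=76
Found 'p' at scope 1 with value 44

44


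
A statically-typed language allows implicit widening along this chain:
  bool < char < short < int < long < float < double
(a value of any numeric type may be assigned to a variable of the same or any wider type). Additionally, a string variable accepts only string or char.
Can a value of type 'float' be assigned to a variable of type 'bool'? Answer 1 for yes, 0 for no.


Target variable type: bool
Source value type: float
Numeric ranks: float=5, bool=0
Widening allowed iff rank(source) <= rank(target): 5 <= 0? No
Result: 0

0


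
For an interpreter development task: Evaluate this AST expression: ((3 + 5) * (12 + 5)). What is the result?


Expression: ((3 + 5) * (12 + 5))
Evaluating step by step:
  3 + 5 = 8
  12 + 5 = 17
  8 * 17 = 136
Result: 136

136


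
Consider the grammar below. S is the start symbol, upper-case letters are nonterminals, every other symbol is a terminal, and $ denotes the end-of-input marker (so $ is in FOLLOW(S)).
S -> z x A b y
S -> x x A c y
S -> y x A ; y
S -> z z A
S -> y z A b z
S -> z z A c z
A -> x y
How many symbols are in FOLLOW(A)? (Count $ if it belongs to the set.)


S is the start symbol and does not occur in any rule body, so FOLLOW(S) = {$}.
Examining every occurrence of A in a rule body:
  S -> z x A b y : A is followed by terminal 'b' -> add 'b'
  S -> x x A c y : A is followed by terminal 'c' -> add 'c'
  S -> y x A ; y : A is followed by terminal ';' -> add ';'
  S -> z z A : A is at the right end -> add FOLLOW(S) = {$}
  S -> y z A b z : A is followed by terminal 'b' -> add 'b' (already in the set)
  S -> z z A c z : A is followed by terminal 'c' -> add 'c' (already in the set)
  A -> x y : A does not occur in the body -> contributes nothing
FOLLOW(A) = {;, b, c, $}
Count: 4

4


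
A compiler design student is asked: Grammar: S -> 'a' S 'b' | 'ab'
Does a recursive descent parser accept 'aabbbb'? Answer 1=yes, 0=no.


Grammar accepts strings of the form a^n b^n (n >= 1)
Word: 'aabbbb'
Counting: 2 a's and 4 b's
Check: 2 == 4? No
Mismatch: a-count != b-count
Rejected

0


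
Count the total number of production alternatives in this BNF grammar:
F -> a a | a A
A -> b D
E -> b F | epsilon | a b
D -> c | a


Counting alternatives per rule:
  F: 2 alternative(s)
  A: 1 alternative(s)
  E: 3 alternative(s)
  D: 2 alternative(s)
Sum: 2 + 1 + 3 + 2 = 8

8


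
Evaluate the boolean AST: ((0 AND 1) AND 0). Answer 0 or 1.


Step 1: Evaluate inner node
  0 AND 1 = 0
Step 2: Evaluate root node
  0 AND 0 = 0

0


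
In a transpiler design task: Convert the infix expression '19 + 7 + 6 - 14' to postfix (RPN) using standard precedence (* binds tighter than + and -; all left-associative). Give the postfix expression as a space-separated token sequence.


Applying the shunting-yard algorithm:
  Operand 19 -> output
  Push '+' onto operator stack -> op-stack: [+]
  Operand 7 -> output
  See '+' (prec 1); top '+' (prec 1) >= it -> pop '+' to output
  Push '+' onto operator stack -> op-stack: [+]
  Operand 6 -> output
  See '-' (prec 1); top '+' (prec 1) >= it -> pop '+' to output
  Push '-' onto operator stack -> op-stack: [-]
  Operand 14 -> output
  End of input: pop '-' to output
Postfix result: 19 7 + 6 + 14 -

19 7 + 6 + 14 -


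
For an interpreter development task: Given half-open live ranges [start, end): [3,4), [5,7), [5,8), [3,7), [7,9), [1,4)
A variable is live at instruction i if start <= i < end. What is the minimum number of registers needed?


Live ranges:
  Var0: [3, 4)
  Var1: [5, 7)
  Var2: [5, 8)
  Var3: [3, 7)
  Var4: [7, 9)
  Var5: [1, 4)
Sweep-line events (position, delta, active):
  pos=1 start -> active=1
  pos=3 start -> active=2
  pos=3 start -> active=3
  pos=4 end -> active=2
  pos=4 end -> active=1
  pos=5 start -> active=2
  pos=5 start -> active=3
  pos=7 end -> active=2
  pos=7 end -> active=1
  pos=7 start -> active=2
  pos=8 end -> active=1
  pos=9 end -> active=0
Maximum simultaneous active: 3
Minimum registers needed: 3

3


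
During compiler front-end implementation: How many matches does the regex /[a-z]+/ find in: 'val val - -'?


Pattern: /[a-z]+/ (identifiers)
Input: 'val val - -'
Scanning for matches:
  Match 1: 'val'
  Match 2: 'val'
Total matches: 2

2


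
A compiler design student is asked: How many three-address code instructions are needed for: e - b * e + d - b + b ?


Expression: e - b * e + d - b + b
Generating three-address code (respecting * over +/- precedence):
  Instruction 1: t1 = b * e
  Instruction 2: t2 = e - t1
  Instruction 3: t3 = t2 + d
  Instruction 4: t4 = t3 - b
  Instruction 5: t5 = t4 + b
Total instructions: 5

5


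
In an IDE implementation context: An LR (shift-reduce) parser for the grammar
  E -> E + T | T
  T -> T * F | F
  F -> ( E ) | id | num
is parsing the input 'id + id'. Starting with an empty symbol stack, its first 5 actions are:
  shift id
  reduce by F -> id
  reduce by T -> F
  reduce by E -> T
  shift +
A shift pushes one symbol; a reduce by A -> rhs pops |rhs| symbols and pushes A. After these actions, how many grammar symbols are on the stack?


Tracking the symbol stack through each action:
  Action 1: shift 'id' : push -> stack = [id] (size 1)
  Action 2: reduce by F -> id : pop 1, push F -> stack = [F] (size 1)
  Action 3: reduce by T -> F : pop 1, push T -> stack = [T] (size 1)
  Action 4: reduce by E -> T : pop 1, push E -> stack = [E] (size 1)
  Action 5: shift '+' : push -> stack = [E, +] (size 2)
Final stack size: 2

2


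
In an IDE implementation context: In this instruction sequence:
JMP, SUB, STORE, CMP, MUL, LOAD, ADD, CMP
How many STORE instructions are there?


Scanning instruction sequence for STORE:
  Position 1: JMP
  Position 2: SUB
  Position 3: STORE <- MATCH
  Position 4: CMP
  Position 5: MUL
  Position 6: LOAD
  Position 7: ADD
  Position 8: CMP
Matches at positions: [3]
Total STORE count: 1

1


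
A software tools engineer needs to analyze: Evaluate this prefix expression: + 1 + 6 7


Parsing prefix expression: + 1 + 6 7
Step 1: Innermost operation '+ 6 7'
  6 + 7 = 13
Step 2: Outer operation '+ 1 [13]'
  1 + 13 = 14

14


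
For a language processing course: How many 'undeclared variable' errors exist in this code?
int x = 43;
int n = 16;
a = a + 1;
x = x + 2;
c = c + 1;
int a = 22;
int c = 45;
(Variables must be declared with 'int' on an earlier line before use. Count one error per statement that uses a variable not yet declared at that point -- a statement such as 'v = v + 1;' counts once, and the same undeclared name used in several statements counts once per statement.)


Scanning code line by line:
  Line 1: declare 'x' -> declared = ['x']
  Line 2: declare 'n' -> declared = ['n', 'x']
  Line 3: use 'a' -> ERROR (undeclared)
  Line 4: use 'x' -> OK (declared)
  Line 5: use 'c' -> ERROR (undeclared)
  Line 6: declare 'a' -> declared = ['a', 'n', 'x']
  Line 7: declare 'c' -> declared = ['a', 'c', 'n', 'x']
Total undeclared variable errors: 2

2


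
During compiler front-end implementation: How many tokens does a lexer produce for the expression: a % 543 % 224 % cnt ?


Scanning 'a % 543 % 224 % cnt'
Token 1: 'a' -> identifier
Token 2: '%' -> operator
Token 3: '543' -> integer_literal
Token 4: '%' -> operator
Token 5: '224' -> integer_literal
Token 6: '%' -> operator
Token 7: 'cnt' -> identifier
Total tokens: 7

7


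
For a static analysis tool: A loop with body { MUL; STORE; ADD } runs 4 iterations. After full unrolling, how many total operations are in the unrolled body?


Loop body operations: MUL, STORE, ADD (3 ops per iteration)
Unrolling 4 iterations:
  Iteration 1: MUL, STORE, ADD (3 ops)
  Iteration 2: MUL, STORE, ADD (3 ops)
  Iteration 3: MUL, STORE, ADD (3 ops)
  Iteration 4: MUL, STORE, ADD (3 ops)
Total: 4 iterations * 3 ops/iter = 12 operations

12


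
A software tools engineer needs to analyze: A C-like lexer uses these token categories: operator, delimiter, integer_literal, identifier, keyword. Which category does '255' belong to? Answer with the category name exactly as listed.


Token: '255'
Checking categories:
  identifier: no
  integer_literal: YES
  operator: no
  keyword: no
  delimiter: no
Category: integer_literal

integer_literal


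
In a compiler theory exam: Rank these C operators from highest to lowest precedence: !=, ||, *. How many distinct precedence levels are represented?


Looking up precedence for each operator:
  != -> precedence 3
  || -> precedence 1
  * -> precedence 6
Sorted highest to lowest: *, !=, ||
Distinct precedence values: [6, 3, 1]
Number of distinct levels: 3

3


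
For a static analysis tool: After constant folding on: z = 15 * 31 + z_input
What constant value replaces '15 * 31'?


Identifying constant sub-expression:
  Original: z = 15 * 31 + z_input
  15 and 31 are both compile-time constants
  Evaluating: 15 * 31 = 465
  After folding: z = 465 + z_input

465


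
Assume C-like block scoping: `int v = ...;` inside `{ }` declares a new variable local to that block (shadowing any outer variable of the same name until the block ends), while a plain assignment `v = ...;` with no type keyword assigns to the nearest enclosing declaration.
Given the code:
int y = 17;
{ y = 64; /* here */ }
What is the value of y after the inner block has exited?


Analyzing scoping rules:
Outer scope: declares y = 17
Inner block: 'y = 64;' has no type keyword, so it is an assignment to the outer y (no shadowing)
The assignment changed the outer variable itself, so the new value persists after the block -> 64
Result: 64

64


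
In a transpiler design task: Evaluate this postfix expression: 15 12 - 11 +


Processing tokens left to right:
Push 15, Push 12
Pop 15 and 12, compute 15 - 12 = 3, push 3
Push 11
Pop 3 and 11, compute 3 + 11 = 14, push 14
Stack result: 14

14


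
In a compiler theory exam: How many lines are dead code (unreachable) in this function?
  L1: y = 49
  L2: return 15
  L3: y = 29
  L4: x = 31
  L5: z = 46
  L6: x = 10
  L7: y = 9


Analyzing control flow:
  L1: reachable (before return)
  L2: reachable (return statement)
  L3: DEAD (after return at L2)
  L4: DEAD (after return at L2)
  L5: DEAD (after return at L2)
  L6: DEAD (after return at L2)
  L7: DEAD (after return at L2)
Return at L2, total lines = 7
Dead lines: L3 through L7
Count: 5

5


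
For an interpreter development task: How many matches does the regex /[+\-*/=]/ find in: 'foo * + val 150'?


Pattern: /[+\-*/=]/ (operators)
Input: 'foo * + val 150'
Scanning for matches:
  Match 1: '*'
  Match 2: '+'
Total matches: 2

2


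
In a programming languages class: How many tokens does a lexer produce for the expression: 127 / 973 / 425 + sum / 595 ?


Scanning '127 / 973 / 425 + sum / 595'
Token 1: '127' -> integer_literal
Token 2: '/' -> operator
Token 3: '973' -> integer_literal
Token 4: '/' -> operator
Token 5: '425' -> integer_literal
Token 6: '+' -> operator
Token 7: 'sum' -> identifier
Token 8: '/' -> operator
Token 9: '595' -> integer_literal
Total tokens: 9

9


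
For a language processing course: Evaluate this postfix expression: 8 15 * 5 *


Processing tokens left to right:
Push 8, Push 15
Pop 8 and 15, compute 8 * 15 = 120, push 120
Push 5
Pop 120 and 5, compute 120 * 5 = 600, push 600
Stack result: 600

600


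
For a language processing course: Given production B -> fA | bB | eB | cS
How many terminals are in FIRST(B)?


Production: B -> fA | bB | eB | cS
Examining each alternative for leading terminals:
  B -> fA : first terminal = 'f'
  B -> bB : first terminal = 'b'
  B -> eB : first terminal = 'e'
  B -> cS : first terminal = 'c'
FIRST(B) = {b, c, e, f}
Count: 4

4


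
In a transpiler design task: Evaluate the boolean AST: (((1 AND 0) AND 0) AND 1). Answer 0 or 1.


Step 1: Evaluate inner node
  1 AND 0 = 0
Step 2: Evaluate next node
  0 AND 0 = 0
Step 3: Evaluate root node
  0 AND 1 = 0

0


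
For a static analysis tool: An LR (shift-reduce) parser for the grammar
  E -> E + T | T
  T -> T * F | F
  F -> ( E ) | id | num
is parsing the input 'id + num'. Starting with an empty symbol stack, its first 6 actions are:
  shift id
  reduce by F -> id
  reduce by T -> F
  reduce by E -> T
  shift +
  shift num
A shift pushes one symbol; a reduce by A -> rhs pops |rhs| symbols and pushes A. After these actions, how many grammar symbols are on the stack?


Tracking the symbol stack through each action:
  Action 1: shift 'id' : push -> stack = [id] (size 1)
  Action 2: reduce by F -> id : pop 1, push F -> stack = [F] (size 1)
  Action 3: reduce by T -> F : pop 1, push T -> stack = [T] (size 1)
  Action 4: reduce by E -> T : pop 1, push E -> stack = [E] (size 1)
  Action 5: shift '+' : push -> stack = [E, +] (size 2)
  Action 6: shift 'num' : push -> stack = [E, +, num] (size 3)
Final stack size: 3

3


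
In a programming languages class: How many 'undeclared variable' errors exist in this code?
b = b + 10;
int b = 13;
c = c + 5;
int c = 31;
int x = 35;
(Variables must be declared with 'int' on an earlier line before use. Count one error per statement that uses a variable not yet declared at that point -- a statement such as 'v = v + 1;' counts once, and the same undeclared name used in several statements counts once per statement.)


Scanning code line by line:
  Line 1: use 'b' -> ERROR (undeclared)
  Line 2: declare 'b' -> declared = ['b']
  Line 3: use 'c' -> ERROR (undeclared)
  Line 4: declare 'c' -> declared = ['b', 'c']
  Line 5: declare 'x' -> declared = ['b', 'c', 'x']
Total undeclared variable errors: 2

2


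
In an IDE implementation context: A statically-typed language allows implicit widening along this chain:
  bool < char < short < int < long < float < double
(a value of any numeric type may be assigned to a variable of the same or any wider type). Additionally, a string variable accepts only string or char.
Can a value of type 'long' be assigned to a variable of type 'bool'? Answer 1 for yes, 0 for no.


Target variable type: bool
Source value type: long
Numeric ranks: long=4, bool=0
Widening allowed iff rank(source) <= rank(target): 4 <= 0? No
Result: 0

0


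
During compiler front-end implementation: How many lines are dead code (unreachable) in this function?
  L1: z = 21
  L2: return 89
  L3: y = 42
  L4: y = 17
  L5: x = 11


Analyzing control flow:
  L1: reachable (before return)
  L2: reachable (return statement)
  L3: DEAD (after return at L2)
  L4: DEAD (after return at L2)
  L5: DEAD (after return at L2)
Return at L2, total lines = 5
Dead lines: L3 through L5
Count: 3

3


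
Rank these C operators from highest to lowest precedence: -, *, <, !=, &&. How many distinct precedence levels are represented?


Looking up precedence for each operator:
  - -> precedence 5
  * -> precedence 6
  < -> precedence 4
  != -> precedence 3
  && -> precedence 2
Sorted highest to lowest: *, -, <, !=, &&
Distinct precedence values: [6, 5, 4, 3, 2]
Number of distinct levels: 5

5


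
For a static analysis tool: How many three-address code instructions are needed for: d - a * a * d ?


Expression: d - a * a * d
Generating three-address code (respecting * over +/- precedence):
  Instruction 1: t1 = a * a
  Instruction 2: t2 = t1 * d
  Instruction 3: t3 = d - t2
Total instructions: 3

3


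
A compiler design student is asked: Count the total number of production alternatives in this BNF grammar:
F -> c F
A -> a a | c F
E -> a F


Counting alternatives per rule:
  F: 1 alternative(s)
  A: 2 alternative(s)
  E: 1 alternative(s)
Sum: 1 + 2 + 1 = 4

4


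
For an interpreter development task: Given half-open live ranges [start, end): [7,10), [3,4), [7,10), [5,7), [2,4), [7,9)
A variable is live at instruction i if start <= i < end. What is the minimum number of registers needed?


Live ranges:
  Var0: [7, 10)
  Var1: [3, 4)
  Var2: [7, 10)
  Var3: [5, 7)
  Var4: [2, 4)
  Var5: [7, 9)
Sweep-line events (position, delta, active):
  pos=2 start -> active=1
  pos=3 start -> active=2
  pos=4 end -> active=1
  pos=4 end -> active=0
  pos=5 start -> active=1
  pos=7 end -> active=0
  pos=7 start -> active=1
  pos=7 start -> active=2
  pos=7 start -> active=3
  pos=9 end -> active=2
  pos=10 end -> active=1
  pos=10 end -> active=0
Maximum simultaneous active: 3
Minimum registers needed: 3

3


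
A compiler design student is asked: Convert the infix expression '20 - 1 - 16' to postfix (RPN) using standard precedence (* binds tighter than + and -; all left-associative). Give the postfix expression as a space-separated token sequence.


Applying the shunting-yard algorithm:
  Operand 20 -> output
  Push '-' onto operator stack -> op-stack: [-]
  Operand 1 -> output
  See '-' (prec 1); top '-' (prec 1) >= it -> pop '-' to output
  Push '-' onto operator stack -> op-stack: [-]
  Operand 16 -> output
  End of input: pop '-' to output
Postfix result: 20 1 - 16 -

20 1 - 16 -


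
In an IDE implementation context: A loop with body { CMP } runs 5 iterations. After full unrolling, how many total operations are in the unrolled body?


Loop body operations: CMP (1 op per iteration)
Unrolling 5 iterations:
  Iteration 1: CMP (1 ops)
  Iteration 2: CMP (1 ops)
  Iteration 3: CMP (1 ops)
  Iteration 4: CMP (1 ops)
  Iteration 5: CMP (1 ops)
Total: 5 iterations * 1 ops/iter = 5 operations

5


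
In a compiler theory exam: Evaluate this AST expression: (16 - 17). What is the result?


Expression: (16 - 17)
Evaluating step by step:
  16 - 17 = -1
Result: -1

-1


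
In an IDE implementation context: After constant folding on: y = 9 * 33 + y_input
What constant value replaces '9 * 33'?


Identifying constant sub-expression:
  Original: y = 9 * 33 + y_input
  9 and 33 are both compile-time constants
  Evaluating: 9 * 33 = 297
  After folding: y = 297 + y_input

297


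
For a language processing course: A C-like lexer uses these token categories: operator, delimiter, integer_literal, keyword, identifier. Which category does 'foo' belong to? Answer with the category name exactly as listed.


Token: 'foo'
Checking categories:
  identifier: YES
  integer_literal: no
  operator: no
  keyword: no
  delimiter: no
Category: identifier

identifier


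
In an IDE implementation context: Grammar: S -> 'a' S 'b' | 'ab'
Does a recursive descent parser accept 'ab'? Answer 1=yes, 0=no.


Grammar accepts strings of the form a^n b^n (n >= 1)
Word: 'ab'
Counting: 1 a's and 1 b's
Check: 1 == 1? Yes
Derivation (S -> aSb applied 0 time(s), then S -> ab): S => ab
Accepted

1


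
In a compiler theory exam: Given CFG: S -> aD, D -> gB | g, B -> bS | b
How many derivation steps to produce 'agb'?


Grammar: S -> aD, D -> gB | g, B -> bS | b
Deriving 'agb':
Step 1: S -> aD => aD
Step 2: D -> gB => agB
Step 3: B -> b => agb
Total derivation steps: 3

3


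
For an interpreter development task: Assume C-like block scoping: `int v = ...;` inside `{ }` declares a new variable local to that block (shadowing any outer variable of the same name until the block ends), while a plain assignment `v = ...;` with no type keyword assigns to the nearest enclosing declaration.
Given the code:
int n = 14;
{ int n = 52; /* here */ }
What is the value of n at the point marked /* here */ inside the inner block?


Analyzing scoping rules:
Outer scope: declares n = 14
Inner block: 'int n = 52;' declares a NEW n that shadows the outer one
Inside the block the inner declaration is in scope -> 52
Result: 52

52


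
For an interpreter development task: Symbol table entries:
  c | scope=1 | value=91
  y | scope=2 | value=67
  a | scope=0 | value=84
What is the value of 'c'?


Searching symbol table for 'c':
  c | scope=1 | value=91 <- MATCH
  y | scope=2 | value=67
  a | scope=0 | value=84
Found 'c' at scope 1 with value 91

91


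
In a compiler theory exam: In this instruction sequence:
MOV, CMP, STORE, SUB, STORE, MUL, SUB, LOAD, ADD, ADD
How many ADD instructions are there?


Scanning instruction sequence for ADD:
  Position 1: MOV
  Position 2: CMP
  Position 3: STORE
  Position 4: SUB
  Position 5: STORE
  Position 6: MUL
  Position 7: SUB
  Position 8: LOAD
  Position 9: ADD <- MATCH
  Position 10: ADD <- MATCH
Matches at positions: [9, 10]
Total ADD count: 2

2


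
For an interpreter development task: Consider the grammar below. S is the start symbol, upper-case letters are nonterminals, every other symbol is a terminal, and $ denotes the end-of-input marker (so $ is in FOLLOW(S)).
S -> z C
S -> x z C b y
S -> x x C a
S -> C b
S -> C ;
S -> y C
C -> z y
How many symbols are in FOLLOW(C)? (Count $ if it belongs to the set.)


S is the start symbol and does not occur in any rule body, so FOLLOW(S) = {$}.
Examining every occurrence of C in a rule body:
  S -> z C : C is at the right end -> add FOLLOW(S) = {$}
  S -> x z C b y : C is followed by terminal 'b' -> add 'b'
  S -> x x C a : C is followed by terminal 'a' -> add 'a'
  S -> C b : C is followed by terminal 'b' -> add 'b' (already in the set)
  S -> C ; : C is followed by terminal ';' -> add ';'
  S -> y C : C is at the right end -> add FOLLOW(S) = {$} (already in the set)
  C -> z y : C does not occur in the body -> contributes nothing
FOLLOW(C) = {;, a, b, $}
Count: 4

4


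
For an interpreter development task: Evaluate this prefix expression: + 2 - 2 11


Parsing prefix expression: + 2 - 2 11
Step 1: Innermost operation '- 2 11'
  2 - 11 = -9
Step 2: Outer operation '+ 2 [-9]'
  2 + -9 = -7

-7


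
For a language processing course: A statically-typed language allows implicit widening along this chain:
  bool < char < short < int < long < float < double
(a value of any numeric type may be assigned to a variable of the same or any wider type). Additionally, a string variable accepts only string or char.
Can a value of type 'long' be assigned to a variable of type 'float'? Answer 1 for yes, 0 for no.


Target variable type: float
Source value type: long
Numeric ranks: long=4, float=5
Widening allowed iff rank(source) <= rank(target): 4 <= 5? Yes
Result: 1

1


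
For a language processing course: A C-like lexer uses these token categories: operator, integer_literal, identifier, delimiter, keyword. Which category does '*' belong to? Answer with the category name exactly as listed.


Token: '*'
Checking categories:
  identifier: no
  integer_literal: no
  operator: YES
  keyword: no
  delimiter: no
Category: operator

operator


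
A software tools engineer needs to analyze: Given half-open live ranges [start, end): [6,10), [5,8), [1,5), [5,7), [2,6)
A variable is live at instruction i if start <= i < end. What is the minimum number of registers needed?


Live ranges:
  Var0: [6, 10)
  Var1: [5, 8)
  Var2: [1, 5)
  Var3: [5, 7)
  Var4: [2, 6)
Sweep-line events (position, delta, active):
  pos=1 start -> active=1
  pos=2 start -> active=2
  pos=5 end -> active=1
  pos=5 start -> active=2
  pos=5 start -> active=3
  pos=6 end -> active=2
  pos=6 start -> active=3
  pos=7 end -> active=2
  pos=8 end -> active=1
  pos=10 end -> active=0
Maximum simultaneous active: 3
Minimum registers needed: 3

3


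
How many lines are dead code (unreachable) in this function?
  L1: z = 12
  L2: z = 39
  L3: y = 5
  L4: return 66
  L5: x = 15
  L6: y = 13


Analyzing control flow:
  L1: reachable (before return)
  L2: reachable (before return)
  L3: reachable (before return)
  L4: reachable (return statement)
  L5: DEAD (after return at L4)
  L6: DEAD (after return at L4)
Return at L4, total lines = 6
Dead lines: L5 through L6
Count: 2

2


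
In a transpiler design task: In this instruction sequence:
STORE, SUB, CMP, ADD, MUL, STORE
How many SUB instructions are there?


Scanning instruction sequence for SUB:
  Position 1: STORE
  Position 2: SUB <- MATCH
  Position 3: CMP
  Position 4: ADD
  Position 5: MUL
  Position 6: STORE
Matches at positions: [2]
Total SUB count: 1

1


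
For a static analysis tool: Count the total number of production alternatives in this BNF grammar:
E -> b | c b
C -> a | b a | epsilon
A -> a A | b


Counting alternatives per rule:
  E: 2 alternative(s)
  C: 3 alternative(s)
  A: 2 alternative(s)
Sum: 2 + 3 + 2 = 7

7


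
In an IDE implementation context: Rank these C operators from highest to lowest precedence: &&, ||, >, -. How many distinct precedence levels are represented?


Looking up precedence for each operator:
  && -> precedence 2
  || -> precedence 1
  > -> precedence 4
  - -> precedence 5
Sorted highest to lowest: -, >, &&, ||
Distinct precedence values: [5, 4, 2, 1]
Number of distinct levels: 4

4


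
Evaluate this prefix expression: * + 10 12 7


Parsing prefix expression: * + 10 12 7
Step 1: Innermost operation '+ 10 12'
  10 + 12 = 22
Step 2: Outer operation '* [22] 7'
  22 * 7 = 154

154


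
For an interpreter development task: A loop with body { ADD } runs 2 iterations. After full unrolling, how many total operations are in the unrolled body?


Loop body operations: ADD (1 op per iteration)
Unrolling 2 iterations:
  Iteration 1: ADD (1 ops)
  Iteration 2: ADD (1 ops)
Total: 2 iterations * 1 ops/iter = 2 operations

2


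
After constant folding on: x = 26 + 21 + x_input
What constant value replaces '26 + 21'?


Identifying constant sub-expression:
  Original: x = 26 + 21 + x_input
  26 and 21 are both compile-time constants
  Evaluating: 26 + 21 = 47
  After folding: x = 47 + x_input

47


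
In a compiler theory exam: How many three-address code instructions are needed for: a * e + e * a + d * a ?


Expression: a * e + e * a + d * a
Generating three-address code (respecting * over +/- precedence):
  Instruction 1: t1 = a * e
  Instruction 2: t2 = e * a
  Instruction 3: t3 = d * a
  Instruction 4: t4 = t1 + t2
  Instruction 5: t5 = t4 + t3
Total instructions: 5

5


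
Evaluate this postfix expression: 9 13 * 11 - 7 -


Processing tokens left to right:
Push 9, Push 13
Pop 9 and 13, compute 9 * 13 = 117, push 117
Push 11
Pop 117 and 11, compute 117 - 11 = 106, push 106
Push 7
Pop 106 and 7, compute 106 - 7 = 99, push 99
Stack result: 99

99


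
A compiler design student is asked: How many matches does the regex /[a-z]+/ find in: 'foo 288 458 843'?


Pattern: /[a-z]+/ (identifiers)
Input: 'foo 288 458 843'
Scanning for matches:
  Match 1: 'foo'
Total matches: 1

1


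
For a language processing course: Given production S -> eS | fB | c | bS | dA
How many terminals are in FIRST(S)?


Production: S -> eS | fB | c | bS | dA
Examining each alternative for leading terminals:
  S -> eS : first terminal = 'e'
  S -> fB : first terminal = 'f'
  S -> c : first terminal = 'c'
  S -> bS : first terminal = 'b'
  S -> dA : first terminal = 'd'
FIRST(S) = {b, c, d, e, f}
Count: 5

5


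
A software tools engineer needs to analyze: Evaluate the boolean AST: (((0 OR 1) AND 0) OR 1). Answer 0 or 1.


Step 1: Evaluate inner node
  0 OR 1 = 1
Step 2: Evaluate next node
  1 AND 0 = 0
Step 3: Evaluate root node
  0 OR 1 = 1

1


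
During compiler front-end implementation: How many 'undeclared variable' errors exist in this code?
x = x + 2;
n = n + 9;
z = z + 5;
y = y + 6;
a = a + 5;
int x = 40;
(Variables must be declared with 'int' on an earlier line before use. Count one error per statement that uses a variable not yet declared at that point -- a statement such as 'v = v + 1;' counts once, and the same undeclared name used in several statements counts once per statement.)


Scanning code line by line:
  Line 1: use 'x' -> ERROR (undeclared)
  Line 2: use 'n' -> ERROR (undeclared)
  Line 3: use 'z' -> ERROR (undeclared)
  Line 4: use 'y' -> ERROR (undeclared)
  Line 5: use 'a' -> ERROR (undeclared)
  Line 6: declare 'x' -> declared = ['x']
Total undeclared variable errors: 5

5
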